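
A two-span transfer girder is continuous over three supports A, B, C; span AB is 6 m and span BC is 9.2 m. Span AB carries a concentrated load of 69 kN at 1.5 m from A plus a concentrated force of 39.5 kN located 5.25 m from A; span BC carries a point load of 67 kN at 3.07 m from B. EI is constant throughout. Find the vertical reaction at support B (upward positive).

Insert a hinge at B; M_B is the redundant, and each span becomes simply supported.
End slopes at the hinge B, treating each span as simply supported:
  span AB: point load 69 at a = 1.5: Pab(L + a)/(6LEI) = 97.03/EI
  span AB: point load 39.5 at a = 5.25: Pab(L + a)/(6LEI) = 48.6/EI
  span BC: point load 67 at a = 3.07: Pab(L + b)/(6LEI) = 350.2/EI
  relative rotation θ_0 = (145.6 + 350.2)/EI = 495.8/EI
A unit hogging moment at B produces rotation L₁/(3EI) + L₂/(3EI) = 5.067/EI.
Slope continuity at B: θ_0 = M_B·5.067/EI, so M_B = 495.8/5.067 = 97.86 kN·m (hogging).
Span AB, ΣM about A with M_B applied at B: R_B^{AB}·6 = 310.9 + 97.86, so R_B^{AB} = 68.12 kN and R_A = 108.5 − 68.12 = 40.38 kN.
Span BC, ΣM about C: R_B^{BC}·9.2 = 410.7 + 97.86, so R_B^{BC} = 55.28 kN and R_C = 67 − 55.28 = 11.72 kN.
R_B = 68.12 + 55.28 = 123.4 kN.

R_B = 123.4 kN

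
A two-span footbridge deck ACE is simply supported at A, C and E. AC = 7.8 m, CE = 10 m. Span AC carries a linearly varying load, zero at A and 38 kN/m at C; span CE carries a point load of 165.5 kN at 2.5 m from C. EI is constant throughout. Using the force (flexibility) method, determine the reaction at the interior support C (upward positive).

Take M_C as the redundant. Released structure: two simple spans AC and CE with a hinge at C.
Discontinuity in slope at C on the released structure — sum the simple-span end rotations:
  span AC: triangular load, peak 38: w₀L³/(45EI) = 400.7/EI
  span CE: point load 165.5 at a = 2.5: Pab(L + b)/(6LEI) = 905.1/EI
  relative rotation θ_0 = (400.7 + 905.1)/EI = 1306/EI
A unit hogging moment at C produces rotation L₁/(3EI) + L₂/(3EI) = 5.933/EI.
Compatibility: M_C·(L₁+L₂)/(3EI) = θ_0, giving M_C = 220.1 kN·m (hogging).
Span AC, ΣM about A with M_C applied at C: R_C^{AC}·7.8 = 770.6 + 220.1, so R_C^{AC} = 127 kN and R_A = 148.2 − 127 = 21.18 kN.
Span CE, ΣM about E: R_C^{CE}·10 = 1241 + 220.1, so R_C^{CE} = 146.1 kN and R_E = 165.5 − 146.1 = 19.37 kN.
R_C = 127 + 146.1 = 273.1 kN.

R_C = 273.1 kN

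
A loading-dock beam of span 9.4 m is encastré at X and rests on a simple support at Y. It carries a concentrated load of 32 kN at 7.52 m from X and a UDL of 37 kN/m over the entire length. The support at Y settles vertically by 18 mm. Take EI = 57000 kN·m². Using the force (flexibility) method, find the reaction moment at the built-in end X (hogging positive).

Choose R_Y as the redundant. The primary structure is the cantilever fixed at X.
Downward deflection at the released point Y due to the loads:
  point load 32 at a = 7.52: Pa²(3L − a)/(6EI) = 6237/EI
  UDL 37: wL⁴/(8EI) = 36110/EI
  δ_0 = 42347/EI
Flexibility coefficient — unit upward force at Y: δ_{YY} = L³/(3EI) = 276.9/EI.
With EI = 57000 kN·m²: δ_0 = 0.74293 m and δ_{YY} = 0.004857 m/kN.
Compatibility — the beam at Y must follow the support down by 0.018 m: δ_0 − R_Y·δ_{YY} = 0.018, so R_Y = (0.74293 − 0.018)/0.004857 = 149.2 kN.
Moment equilibrium about X: M_X = Σ(load moments about X) − R_Y·L = 1875 − 149.2×9.4 = 472.4 kN·m.

M_X = 472.4 kN·m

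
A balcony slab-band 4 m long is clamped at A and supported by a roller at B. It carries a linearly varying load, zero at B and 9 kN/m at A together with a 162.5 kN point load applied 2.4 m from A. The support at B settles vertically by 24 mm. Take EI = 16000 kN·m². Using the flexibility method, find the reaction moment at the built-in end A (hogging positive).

Release the roller at B. Primary structure: cantilever fixed at A.
Primary-structure tip deflection at B by superposition:
  triangular load, peak 9 at the fixed end: w₀L⁴/(30EI) = 76.8/EI
  point load 162.5 at a = 2.4: Pa²(3L − a)/(6EI) = 1498/EI
  δ_0 = 1574/EI
Flexibility coefficient — unit upward force at B: δ_{BB} = L³/(3EI) = 21.33/EI.
With EI = 16000 kN·m²: δ_0 = 0.0984 m and δ_{BB} = 0.001333 m/kN.
Compatibility — the beam at B must follow the support down by 0.024 m: δ_0 − R_B·δ_{BB} = 0.024, so R_B = (0.0984 − 0.024)/0.001333 = 55.8 kN.
Moment equilibrium about A: M_A = Σ(load moments about A) − R_B·L = 414 − 55.8×4 = 190.8 kN·m.

M_A = 190.8 kN·m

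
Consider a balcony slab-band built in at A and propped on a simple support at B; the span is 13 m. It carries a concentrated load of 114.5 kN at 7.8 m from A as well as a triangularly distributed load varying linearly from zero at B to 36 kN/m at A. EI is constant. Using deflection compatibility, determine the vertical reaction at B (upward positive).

Release the roller at B. Primary structure: cantilever fixed at A.
Downward deflection at the released point B due to the loads:
  point load 114.5 at a = 7.8: Pa²(3L − a)/(6EI) = 36224/EI
  triangular load, peak 36 at the fixed end: w₀L⁴/(30EI) = 34273/EI
  δ_0 = 70497/EI
Flexibility coefficient — unit upward force at B: δ_{BB} = L³/(3EI) = 732.3/EI.
Compatibility at B: δ_0 − R_B·δ_{BB} = 0, so R_B = 70497/732.3 = 96.26 kN.

R_B = 96.26 kN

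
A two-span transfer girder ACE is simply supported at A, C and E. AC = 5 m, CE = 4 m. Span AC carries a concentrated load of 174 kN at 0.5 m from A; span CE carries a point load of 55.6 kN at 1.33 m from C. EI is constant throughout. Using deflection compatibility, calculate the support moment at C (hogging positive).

Release continuity at C by inserting a hinge; the redundant is the internal moment M_C. The primary structure is two simply-supported spans AC and CE.
Discontinuity in slope at C on the released structure — sum the simple-span end rotations:
  span AC: point load 174 at a = 0.5: Pab(L + a)/(6LEI) = 71.78/EI
  span CE: point load 55.6 at a = 1.33: Pab(L + b)/(6LEI) = 54.87/EI
  relative rotation θ_0 = (71.78 + 54.87)/EI = 126.6/EI
A unit hogging moment at C produces rotation L₁/(3EI) + L₂/(3EI) = 3/EI.
Compatibility: M_C·(L₁+L₂)/(3EI) = θ_0, giving M_C = 42.22 kN·m (hogging).

M_C = 42.22 kN·m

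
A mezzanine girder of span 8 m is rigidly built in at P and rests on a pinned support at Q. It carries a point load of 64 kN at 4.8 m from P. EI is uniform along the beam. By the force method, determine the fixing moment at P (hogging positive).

M_P = 86.02 kN·m

Take the reaction at Q as the redundant and release it; the primary structure is a cantilever fixed at P.
Primary-structure tip deflection at Q by superposition:
  point load 64 at a = 4.8: Pa²(3L − a)/(6EI) = 4719/EI
Tip deflection under a unit load at Q: L³/(3EI) = 170.7/EI.
Compatibility at Q: δ_0 − R_Q·δ_{QQ} = 0, so R_Q = 4719/170.7 = 27.65 kN.
Moment equilibrium about P: M_P = Σ(load moments about P) − R_Q·L = 307.2 − 27.65×8 = 86.02 kN·m.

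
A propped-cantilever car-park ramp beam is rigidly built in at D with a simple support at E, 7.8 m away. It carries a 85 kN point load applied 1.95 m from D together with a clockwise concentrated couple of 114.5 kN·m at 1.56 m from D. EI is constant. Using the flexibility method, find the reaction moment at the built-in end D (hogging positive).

M_D = 161.4 kN·m

Release the roller at E. Primary structure: cantilever fixed at D.
Deflection at E on the released cantilever, summing each load's contribution:
  point load 85 at a = 1.95: Pa²(3L − a)/(6EI) = 1155/EI
  clockwise couple 114.5 at a = 1.56: M₀a(2L − a)/(2EI) = 1254/EI
  δ_0 = 2409/EI
Flexibility coefficient — unit upward force at E: δ_{EE} = L³/(3EI) = 158.2/EI.
The prop prevents deflection at E: R_E = δ_0/δ_{EE} = 2409/158.2 = 15.23 kN.
Moment equilibrium about D: M_D = Σ(load moments about D) − R_E·L = 280.2 − 15.23×7.8 = 161.4 kN·m.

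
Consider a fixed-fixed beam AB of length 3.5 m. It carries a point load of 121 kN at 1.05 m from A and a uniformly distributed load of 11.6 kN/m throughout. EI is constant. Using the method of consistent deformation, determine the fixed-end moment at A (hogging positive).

Release both end moments; the primary structure is a simply-supported span AB with redundants M_A and M_B.
End rotations of the released simple span under the applied load (×1/EI):
  at A: point load 121 at a = 1.05: Pab(L + b)/(6LEI) = 88.19/EI
  at B: point load 121 at a = 1.05: Pab(L + a)/(6LEI) = 67.44/EI
  at A: UDL 11.6: wL³/(24EI) = 20.72/EI
  at B: UDL 11.6: wL³/(24EI) = 20.72/EI
  θ_A0 = 108.9/EI,  θ_B0 = 88.17/EI
Flexibility coefficients: a unit moment at one end gives L/(3EI) there and L/(6EI) at the far end, so f₁₁ = f₂₂ = 1.167/EI and f₁₂ = f₂₁ = 0.5833/EI.
Compatibility — zero rotation at each built-in end:
  1.167 M_A + 0.5833 M_B = 108.9
  0.5833 M_A + 1.167 M_B = 88.17
Solving the pair gives M_A = 74.1 kN·m and M_B = 38.52 kN·m (hogging).

M_A = 74.1 kN·m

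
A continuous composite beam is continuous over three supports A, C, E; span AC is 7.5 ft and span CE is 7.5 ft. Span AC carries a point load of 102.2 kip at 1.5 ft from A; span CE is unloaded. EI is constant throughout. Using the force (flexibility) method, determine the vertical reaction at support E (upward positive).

Insert a hinge at C; M_C is the redundant, and each span becomes simply supported.
Rotations at C on the released spans (each span's end-slope, ×1/EI):
  span AC: point load 102.2 at a = 1.5: Pab(L + a)/(6LEI) = 184/EI
  relative rotation θ_0 = (184 + 0)/EI = 184/EI
A unit hogging moment at C produces rotation L₁/(3EI) + L₂/(3EI) = 5/EI.
Compatibility: M_C·(L₁+L₂)/(3EI) = θ_0, giving M_C = 36.79 kip·ft (hogging).
Span CE, ΣM about E: R_C^{CE}·7.5 = 0 + 36.79, so R_C^{CE} = 4.906 kip and R_E = 0 − 4.906 = -4.906 kip.

R_E = -4.906 kip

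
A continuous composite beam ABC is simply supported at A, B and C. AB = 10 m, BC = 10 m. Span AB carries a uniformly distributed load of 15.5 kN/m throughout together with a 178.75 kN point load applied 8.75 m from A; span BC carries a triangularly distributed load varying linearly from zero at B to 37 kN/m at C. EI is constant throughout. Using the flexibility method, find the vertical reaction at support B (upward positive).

Release continuity at B by inserting a hinge; the redundant is the internal moment M_B. The primary structure is two simply-supported spans AB and BC.
End slopes at the hinge B, treating each span as simply supported:
  span AB: UDL 15.5: wL³/(24EI) = 645.8/EI
  span AB: point load 178.75 at a = 8.75: Pab(L + a)/(6LEI) = 611/EI
  span BC: triangular load, peak 37: 7w₀L³/(360EI) = 719.4/EI
  relative rotation θ_0 = (1257 + 719.4)/EI = 1976/EI
A unit hogging moment at B produces rotation L₁/(3EI) + L₂/(3EI) = 6.667/EI.
Slope continuity at B: θ_0 = M_B·6.667/EI, so M_B = 1976/6.667 = 296.4 kN·m (hogging).
Span AB, ΣM about A with M_B applied at B: R_B^{AB}·10 = 2339 + 296.4, so R_B^{AB} = 263.5 kN and R_A = 333.8 − 263.5 = 70.2 kN.
Span BC, ΣM about C: R_B^{BC}·10 = 616.7 + 296.4, so R_B^{BC} = 91.31 kN and R_C = 185 − 91.31 = 93.69 kN.
R_B = 263.5 + 91.31 = 354.9 kN.

R_B = 354.9 kN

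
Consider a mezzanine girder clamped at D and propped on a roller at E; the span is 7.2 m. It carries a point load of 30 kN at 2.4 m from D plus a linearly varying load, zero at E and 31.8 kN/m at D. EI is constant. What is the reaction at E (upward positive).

R_E = 27.34 kN

Choose R_E as the redundant. The primary structure is the cantilever fixed at D.
Free-end deflection of the primary structure under the applied loading (downward +):
  point load 30 at a = 2.4: Pa²(3L − a)/(6EI) = 553/EI
  triangular load, peak 31.8 at the fixed end: w₀L⁴/(30EI) = 2849/EI
  δ_0 = 3402/EI
Tip deflection under a unit load at E: L³/(3EI) = 124.4/EI.
The prop prevents deflection at E: R_E = δ_0/δ_{EE} = 3402/124.4 = 27.34 kN.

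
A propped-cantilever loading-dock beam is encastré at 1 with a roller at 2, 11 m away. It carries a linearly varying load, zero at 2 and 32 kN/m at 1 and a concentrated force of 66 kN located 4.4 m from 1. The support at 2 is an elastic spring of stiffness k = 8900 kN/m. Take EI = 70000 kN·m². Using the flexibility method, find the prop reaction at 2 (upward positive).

Choose R_2 as the redundant. The primary structure is the cantilever fixed at 1.
Free-end deflection of the primary structure under the applied loading (downward +):
  triangular load, peak 32 at the fixed end: w₀L⁴/(30EI) = 15617/EI
  point load 66 at a = 4.4: Pa²(3L − a)/(6EI) = 6091/EI
  δ_0 = 21708/EI
Flexibility coefficient — unit upward force at 2: δ_{22} = L³/(3EI) = 443.7/EI.
With EI = 70000 kN·m²: δ_0 = 0.31011 m and δ_{22} = 0.006338 m/kN.
Compatibility — the spring shortens by R_2/k under the reaction it provides: δ_0 − R_2·δ_{22} = R_2/k. With 1/k = 0.000112 m/kN, R_2 = δ_0 / (δ_{22} + 1/k) = 0.31011 / (0.006338 + 0.000112) = 48.08 kN.

R_2 = 48.08 kN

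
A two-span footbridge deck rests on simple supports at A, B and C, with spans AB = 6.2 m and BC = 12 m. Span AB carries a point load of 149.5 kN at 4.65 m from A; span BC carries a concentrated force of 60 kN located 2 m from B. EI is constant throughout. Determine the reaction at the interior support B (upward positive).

Release continuity at B by inserting a hinge; the redundant is the internal moment M_B. The primary structure is two simply-supported spans AB and BC.
End slopes at the hinge B, treating each span as simply supported:
  span AB: point load 149.5 at a = 4.65: Pab(L + a)/(6LEI) = 314.3/EI
  span BC: point load 60 at a = 2: Pab(L + b)/(6LEI) = 366.7/EI
  relative rotation θ_0 = (314.3 + 366.7)/EI = 680.9/EI
A unit hogging moment at B produces rotation L₁/(3EI) + L₂/(3EI) = 6.067/EI.
Compatibility: M_B·(L₁+L₂)/(3EI) = θ_0, giving M_B = 112.2 kN·m (hogging).
Span AB, ΣM about A with M_B applied at B: R_B^{AB}·6.2 = 695.2 + 112.2, so R_B^{AB} = 130.2 kN and R_A = 149.5 − 130.2 = 19.27 kN.
Span BC, ΣM about C: R_B^{BC}·12 = 600 + 112.2, so R_B^{BC} = 59.35 kN and R_C = 60 − 59.35 = 0.6464 kN.
R_B = 130.2 + 59.35 = 189.6 kN.

R_B = 189.6 kN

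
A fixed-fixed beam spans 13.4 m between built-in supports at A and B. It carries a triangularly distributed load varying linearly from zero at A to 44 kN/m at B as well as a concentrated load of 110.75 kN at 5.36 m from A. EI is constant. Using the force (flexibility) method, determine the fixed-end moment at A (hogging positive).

M_A = 477.1 kN·m

Release both end moments; the primary structure is a simply-supported span AB with redundants M_A and M_B.
End rotations of the released simple span under the applied load (×1/EI):
  at A: triangular load, peak 44: 7w₀L³/(360EI) = 2059/EI
  at B: triangular load, peak 44: w₀L³/(45EI) = 2353/EI
  at A: point load 110.75 at a = 5.36: Pab(L + b)/(6LEI) = 1273/EI
  at B: point load 110.75 at a = 5.36: Pab(L + a)/(6LEI) = 1114/EI
  θ_A0 = 3331/EI,  θ_B0 = 3466/EI
Flexibility coefficients: a unit moment at one end gives L/(3EI) there and L/(6EI) at the far end, so f₁₁ = f₂₂ = 4.467/EI and f₁₂ = f₂₁ = 2.233/EI.
Compatibility — zero rotation at each built-in end:
  4.467 M_A + 2.233 M_B = 3331
  2.233 M_A + 4.467 M_B = 3466
Solving the pair gives M_A = 477.1 kN·m and M_B = 537.5 kN·m (hogging).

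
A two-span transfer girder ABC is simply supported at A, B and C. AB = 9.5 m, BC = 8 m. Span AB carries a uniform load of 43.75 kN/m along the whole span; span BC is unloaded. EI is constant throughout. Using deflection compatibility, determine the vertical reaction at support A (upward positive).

Take M_B as the redundant. Released structure: two simple spans AB and BC with a hinge at B.
End slopes at the hinge B, treating each span as simply supported:
  span AB: UDL 43.75: wL³/(24EI) = 1563/EI
  relative rotation θ_0 = (1563 + 0)/EI = 1563/EI
A unit hogging moment at B produces rotation L₁/(3EI) + L₂/(3EI) = 5.833/EI.
Slope continuity at B: θ_0 = M_B·5.833/EI, so M_B = 1563/5.833 = 267.9 kN·m (hogging).
Span AB, ΣM about A with M_B applied at B: R_B^{AB}·9.5 = 1974 + 267.9, so R_B^{AB} = 236 kN and R_A = 415.6 − 236 = 179.6 kN.

R_A = 179.6 kN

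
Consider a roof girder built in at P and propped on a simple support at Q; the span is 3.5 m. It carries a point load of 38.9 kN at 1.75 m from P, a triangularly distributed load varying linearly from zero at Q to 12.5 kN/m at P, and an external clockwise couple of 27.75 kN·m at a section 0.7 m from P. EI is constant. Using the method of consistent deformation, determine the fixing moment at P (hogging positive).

M_P = 48.5 kN·m

Release the roller at Q. Primary structure: cantilever fixed at P.
Downward deflection at the released point Q due to the loads:
  point load 38.9 at a = 1.75: Pa²(3L − a)/(6EI) = 173.7/EI
  triangular load, peak 12.5 at the fixed end: w₀L⁴/(30EI) = 62.53/EI
  clockwise couple 27.75 at a = 0.7: M₀a(2L − a)/(2EI) = 61.19/EI
  δ_0 = 297.4/EI
Flexibility coefficient — unit upward force at Q: δ_{QQ} = L³/(3EI) = 14.29/EI.
The prop prevents deflection at Q: R_Q = δ_0/δ_{QQ} = 297.4/14.29 = 20.81 kN.
Moment equilibrium about P: M_P = Σ(load moments about P) − R_Q·L = 121.3 − 20.81×3.5 = 48.5 kN·m.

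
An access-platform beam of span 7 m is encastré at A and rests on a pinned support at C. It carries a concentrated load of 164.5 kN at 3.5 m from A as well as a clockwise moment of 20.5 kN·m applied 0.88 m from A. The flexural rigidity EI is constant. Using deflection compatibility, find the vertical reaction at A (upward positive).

Release the roller at C. Primary structure: cantilever fixed at A.
Deflection at C on the released cantilever, summing each load's contribution:
  point load 164.5 at a = 3.5: Pa²(3L − a)/(6EI) = 5877/EI
  clockwise couple 20.5 at a = 0.88: M₀a(2L − a)/(2EI) = 118.3/EI
  δ_0 = 5996/EI
Tip deflection under a unit load at C: L³/(3EI) = 114.3/EI.
Compatibility at C: δ_0 − R_C·δ_{CC} = 0, so R_C = 5996/114.3 = 52.44 kN.
Vertical equilibrium: R_A = ΣP − R_C = 164.5 − 52.44 = 112.1 kN.

R_A = 112.1 kN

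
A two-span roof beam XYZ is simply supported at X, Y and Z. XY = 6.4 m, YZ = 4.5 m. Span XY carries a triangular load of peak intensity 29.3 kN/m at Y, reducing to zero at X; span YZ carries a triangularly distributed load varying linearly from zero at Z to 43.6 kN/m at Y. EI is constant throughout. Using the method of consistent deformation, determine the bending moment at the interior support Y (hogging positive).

M_Y = 71.28 kN·m

Release continuity at Y by inserting a hinge; the redundant is the internal moment M_Y. The primary structure is two simply-supported spans XY and YZ.
Discontinuity in slope at Y on the released structure — sum the simple-span end rotations:
  span XY: triangular load, peak 29.3: w₀L³/(45EI) = 170.7/EI
  span YZ: triangular load, peak 43.6: w₀L³/(45EI) = 88.29/EI
  relative rotation θ_0 = (170.7 + 88.29)/EI = 259/EI
A unit hogging moment at Y produces rotation L₁/(3EI) + L₂/(3EI) = 3.633/EI.
Compatibility: M_Y·(L₁+L₂)/(3EI) = θ_0, giving M_Y = 71.28 kN·m (hogging).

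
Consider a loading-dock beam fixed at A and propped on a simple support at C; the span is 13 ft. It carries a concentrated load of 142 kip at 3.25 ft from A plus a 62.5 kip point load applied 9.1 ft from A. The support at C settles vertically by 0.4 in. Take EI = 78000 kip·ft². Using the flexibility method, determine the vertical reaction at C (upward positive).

R_C = 43.87 kip

Choose R_C as the redundant. The primary structure is the cantilever fixed at A.
Primary-structure tip deflection at C by superposition:
  point load 142 at a = 3.25: Pa²(3L − a)/(6EI) = 8937/EI
  point load 62.5 at a = 9.1: Pa²(3L − a)/(6EI) = 25792/EI
  δ_0 = 34729/EI
Tip deflection under a unit load at C: L³/(3EI) = 732.3/EI.
With EI = 78000 kip·ft²: δ_0 = 0.44524 ft and δ_{CC} = 0.009389 ft/kip.
Compatibility — the beam at C must follow the support down by 0.03333 ft: δ_0 − R_C·δ_{CC} = 0.03333, so R_C = (0.44524 − 0.03333)/0.009389 = 43.87 kip.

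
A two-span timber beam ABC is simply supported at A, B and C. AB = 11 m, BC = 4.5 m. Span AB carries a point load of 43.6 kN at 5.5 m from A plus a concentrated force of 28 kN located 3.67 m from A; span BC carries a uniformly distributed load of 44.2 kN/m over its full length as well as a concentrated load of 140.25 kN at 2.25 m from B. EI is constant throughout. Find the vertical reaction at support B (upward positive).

Take M_B as the redundant. Released structure: two simple spans AB and BC with a hinge at B.
Rotations at B on the released spans (each span's end-slope, ×1/EI):
  span AB: point load 43.6 at a = 5.5: Pab(L + a)/(6LEI) = 329.7/EI
  span AB: point load 28 at a = 3.67: Pab(L + a)/(6LEI) = 167.4/EI
  span BC: UDL 44.2: wL³/(24EI) = 167.8/EI
  span BC: point load 140.25 at a = 2.25: Pab(L + b)/(6LEI) = 177.5/EI
  relative rotation θ_0 = (497.1 + 345.3)/EI = 842.5/EI
A unit hogging moment at B produces rotation L₁/(3EI) + L₂/(3EI) = 5.167/EI.
Slope continuity at B: θ_0 = M_B·5.167/EI, so M_B = 842.5/5.167 = 163.1 kN·m (hogging).
Span AB, ΣM about A with M_B applied at B: R_B^{AB}·11 = 342.6 + 163.1, so R_B^{AB} = 45.97 kN and R_A = 71.6 − 45.97 = 25.63 kN.
Span BC, ΣM about C: R_B^{BC}·4.5 = 763.1 + 163.1, so R_B^{BC} = 205.8 kN and R_C = 339.1 − 205.8 = 133.3 kN.
R_B = 45.97 + 205.8 = 251.8 kN.

R_B = 251.8 kN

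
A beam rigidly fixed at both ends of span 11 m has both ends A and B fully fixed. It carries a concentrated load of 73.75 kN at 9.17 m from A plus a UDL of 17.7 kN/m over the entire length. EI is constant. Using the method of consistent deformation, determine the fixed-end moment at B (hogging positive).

M_B = 272.3 kN·m

Take the two fixed-end moments M_A, M_B as redundants; the released structure is the simple span AB.
Simple-span end rotations at A and B under the given loads:
  at A: point load 73.75 at a = 9.17: Pab(L + b)/(6LEI) = 240.6/EI
  at B: point load 73.75 at a = 9.17: Pab(L + a)/(6LEI) = 378.2/EI
  at A: UDL 17.7: wL³/(24EI) = 981.6/EI
  at B: UDL 17.7: wL³/(24EI) = 981.6/EI
  θ_A0 = 1222/EI,  θ_B0 = 1360/EI
Flexibility coefficients: a unit moment at one end gives L/(3EI) there and L/(6EI) at the far end, so f₁₁ = f₂₂ = 3.667/EI and f₁₂ = f₂₁ = 1.833/EI.
Compatibility — zero rotation at each built-in end:
  3.667 M_A + 1.833 M_B = 1222
  1.833 M_A + 3.667 M_B = 1360
Solving the pair gives M_A = 197.2 kN·m and M_B = 272.3 kN·m (hogging).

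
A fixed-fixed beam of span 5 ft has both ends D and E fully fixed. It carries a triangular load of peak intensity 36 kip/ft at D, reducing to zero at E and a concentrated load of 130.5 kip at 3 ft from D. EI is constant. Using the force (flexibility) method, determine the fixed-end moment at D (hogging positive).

Take the two fixed-end moments M_D, M_E as redundants; the released structure is the simple span DE.
End rotations of the released simple span under the applied load (×1/EI):
  at D: triangular load, peak 36: w₀L³/(45EI) = 100/EI
  at E: triangular load, peak 36: 7w₀L³/(360EI) = 87.5/EI
  at D: point load 130.5 at a = 3: Pab(L + b)/(6LEI) = 182.7/EI
  at E: point load 130.5 at a = 3: Pab(L + a)/(6LEI) = 208.8/EI
  θ_D0 = 282.7/EI,  θ_E0 = 296.3/EI
Flexibility coefficients: a unit moment at one end gives L/(3EI) there and L/(6EI) at the far end, so f₁₁ = f₂₂ = 1.667/EI and f₁₂ = f₂₁ = 0.8333/EI.
Compatibility — zero rotation at each built-in end:
  1.667 M_D + 0.8333 M_E = 282.7
  0.8333 M_D + 1.667 M_E = 296.3
Solving the pair gives M_D = 107.6 kip·ft and M_E = 124 kip·ft (hogging).

M_D = 107.6 kip·ft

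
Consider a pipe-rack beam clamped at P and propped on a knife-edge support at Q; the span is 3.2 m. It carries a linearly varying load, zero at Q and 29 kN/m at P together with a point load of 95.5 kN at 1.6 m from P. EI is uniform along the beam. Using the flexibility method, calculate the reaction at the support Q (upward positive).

R_Q = 39.12 kN

Remove the prop at Q; the released (primary) structure is a cantilever built in at P.
Downward deflection at the released point Q due to the loads:
  triangular load, peak 29 at the fixed end: w₀L⁴/(30EI) = 101.4/EI
  point load 95.5 at a = 1.6: Pa²(3L − a)/(6EI) = 326/EI
  δ_0 = 427.3/EI
Tip deflection under a unit load at Q: L³/(3EI) = 10.92/EI.
Compatibility at Q: δ_0 − R_Q·δ_{QQ} = 0, so R_Q = 427.3/10.92 = 39.12 kN.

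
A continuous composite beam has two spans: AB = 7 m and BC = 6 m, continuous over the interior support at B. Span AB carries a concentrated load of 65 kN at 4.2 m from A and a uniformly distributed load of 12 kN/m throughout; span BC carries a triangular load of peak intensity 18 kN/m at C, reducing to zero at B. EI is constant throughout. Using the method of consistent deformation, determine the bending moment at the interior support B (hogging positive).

Release continuity at B by inserting a hinge; the redundant is the internal moment M_B. The primary structure is two simply-supported spans AB and BC.
End slopes at the hinge B, treating each span as simply supported:
  span AB: point load 65 at a = 4.2: Pab(L + a)/(6LEI) = 203.8/EI
  span AB: UDL 12: wL³/(24EI) = 171.5/EI
  span BC: triangular load, peak 18: 7w₀L³/(360EI) = 75.6/EI
  relative rotation θ_0 = (375.3 + 75.6)/EI = 450.9/EI
A unit hogging moment at B produces rotation L₁/(3EI) + L₂/(3EI) = 4.333/EI.
Slope continuity at B: θ_0 = M_B·4.333/EI, so M_B = 450.9/4.333 = 104.1 kN·m (hogging).

M_B = 104.1 kN·m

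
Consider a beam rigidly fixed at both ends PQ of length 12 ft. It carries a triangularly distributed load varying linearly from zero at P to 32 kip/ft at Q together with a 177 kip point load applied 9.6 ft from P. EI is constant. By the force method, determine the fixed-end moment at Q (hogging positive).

M_Q = 502.3 kip·ft

Take the two fixed-end moments M_P, M_Q as redundants; the released structure is the simple span PQ.
On the primary (simply-supported) span, the end slopes from the loading are:
  at P: triangular load, peak 32: 7w₀L³/(360EI) = 1075/EI
  at Q: triangular load, peak 32: w₀L³/(45EI) = 1229/EI
  at P: point load 177 at a = 9.6: Pab(L + b)/(6LEI) = 815.6/EI
  at Q: point load 177 at a = 9.6: Pab(L + a)/(6LEI) = 1223/EI
  θ_P0 = 1891/EI,  θ_Q0 = 2452/EI
Flexibility coefficients: a unit moment at one end gives L/(3EI) there and L/(6EI) at the far end, so f₁₁ = f₂₂ = 4/EI and f₁₂ = f₂₁ = 2/EI.
Compatibility — zero rotation at each built-in end:
  4 M_P + 2 M_Q = 1891
  2 M_P + 4 M_Q = 2452
Solving the pair gives M_P = 221.6 kip·ft and M_Q = 502.3 kip·ft (hogging).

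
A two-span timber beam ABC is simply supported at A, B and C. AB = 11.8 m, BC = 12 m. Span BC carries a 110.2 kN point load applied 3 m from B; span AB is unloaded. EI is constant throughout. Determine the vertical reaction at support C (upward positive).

R_C = 18.43 kN

Insert a hinge at B; M_B is the redundant, and each span becomes simply supported.
Rotations at B on the released spans (each span's end-slope, ×1/EI):
  span BC: point load 110.2 at a = 3: Pab(L + b)/(6LEI) = 867.8/EI
  relative rotation θ_0 = (0 + 867.8)/EI = 867.8/EI
A unit hogging moment at B produces rotation L₁/(3EI) + L₂/(3EI) = 7.933/EI.
Compatibility: M_B·(L₁+L₂)/(3EI) = θ_0, giving M_B = 109.4 kN·m (hogging).
Span BC, ΣM about C: R_B^{BC}·12 = 991.8 + 109.4, so R_B^{BC} = 91.77 kN and R_C = 110.2 − 91.77 = 18.43 kN.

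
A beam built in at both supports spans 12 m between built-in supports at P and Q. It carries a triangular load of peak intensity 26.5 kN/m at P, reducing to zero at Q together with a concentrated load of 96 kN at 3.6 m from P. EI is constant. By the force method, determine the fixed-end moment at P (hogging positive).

M_P = 360.1 kN·m

Release both end moments; the primary structure is a simply-supported span PQ with redundants M_P and M_Q.
End rotations of the released simple span under the applied load (×1/EI):
  at P: triangular load, peak 26.5: w₀L³/(45EI) = 1018/EI
  at Q: triangular load, peak 26.5: 7w₀L³/(360EI) = 890.4/EI
  at P: point load 96 at a = 3.6: Pab(L + b)/(6LEI) = 822.5/EI
  at Q: point load 96 at a = 3.6: Pab(L + a)/(6LEI) = 629/EI
  θ_P0 = 1840/EI,  θ_Q0 = 1519/EI
Flexibility coefficients: a unit moment at one end gives L/(3EI) there and L/(6EI) at the far end, so f₁₁ = f₂₂ = 4/EI and f₁₂ = f₂₁ = 2/EI.
Compatibility — zero rotation at each built-in end:
  4 M_P + 2 M_Q = 1840
  2 M_P + 4 M_Q = 1519
Solving the pair gives M_P = 360.1 kN·m and M_Q = 199.8 kN·m (hogging).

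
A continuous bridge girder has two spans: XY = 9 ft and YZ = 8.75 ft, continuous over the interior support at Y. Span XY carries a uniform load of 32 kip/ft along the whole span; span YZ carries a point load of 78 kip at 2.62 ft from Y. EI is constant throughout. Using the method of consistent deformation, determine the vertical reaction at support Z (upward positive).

Insert a hinge at Y; M_Y is the redundant, and each span becomes simply supported.
Rotations at Y on the released spans (each span's end-slope, ×1/EI):
  span XY: UDL 32: wL³/(24EI) = 972/EI
  span YZ: point load 78 at a = 2.62: Pab(L + b)/(6LEI) = 355.1/EI
  relative rotation θ_0 = (972 + 355.1)/EI = 1327/EI
A unit hogging moment at Y produces rotation L₁/(3EI) + L₂/(3EI) = 5.917/EI.
Slope continuity at Y: θ_0 = M_Y·5.917/EI, so M_Y = 1327/5.917 = 224.3 kip·ft (hogging).
Span YZ, ΣM about Z: R_Y^{YZ}·8.75 = 478.1 + 224.3, so R_Y^{YZ} = 80.28 kip and R_Z = 78 − 80.28 = -2.278 kip.

R_Z = -2.278 kip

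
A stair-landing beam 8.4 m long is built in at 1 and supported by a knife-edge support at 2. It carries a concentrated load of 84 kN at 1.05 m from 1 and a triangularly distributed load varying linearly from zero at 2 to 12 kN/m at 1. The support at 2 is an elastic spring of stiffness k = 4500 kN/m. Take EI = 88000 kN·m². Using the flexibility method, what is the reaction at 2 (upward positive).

R_2 = 10.89 kN

Take the reaction at 2 as the redundant and release it; the primary structure is a cantilever fixed at 1.
Primary-structure tip deflection at 2 by superposition:
  point load 84 at a = 1.05: Pa²(3L − a)/(6EI) = 372.8/EI
  triangular load, peak 12 at the fixed end: w₀L⁴/(30EI) = 1991/EI
  δ_0 = 2364/EI
Flexibility coefficient — unit upward force at 2: δ_{22} = L³/(3EI) = 197.6/EI.
With EI = 88000 kN·m²: δ_0 = 0.026866 m and δ_{22} = 0.002245 m/kN.
Compatibility — the spring shortens by R_2/k under the reaction it provides: δ_0 − R_2·δ_{22} = R_2/k. With 1/k = 0.000222 m/kN, R_2 = δ_0 / (δ_{22} + 1/k) = 0.026866 / (0.002245 + 0.000222) = 10.89 kN.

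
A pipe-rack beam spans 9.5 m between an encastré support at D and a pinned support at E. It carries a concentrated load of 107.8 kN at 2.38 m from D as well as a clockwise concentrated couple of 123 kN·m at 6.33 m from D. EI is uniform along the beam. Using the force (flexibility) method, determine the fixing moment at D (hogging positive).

M_D = 127.2 kN·m

Release the roller at E. Primary structure: cantilever fixed at D.
Deflection at E on the released cantilever, summing each load's contribution:
  point load 107.8 at a = 2.38: Pa²(3L − a)/(6EI) = 2658/EI
  clockwise couple 123 at a = 6.33: M₀a(2L − a)/(2EI) = 4932/EI
  δ_0 = 7591/EI
Tip deflection under a unit load at E: L³/(3EI) = 285.8/EI.
Compatibility at E: δ_0 − R_E·δ_{EE} = 0, so R_E = 7591/285.8 = 26.56 kN.
Moment equilibrium about D: M_D = Σ(load moments about D) − R_E·L = 379.6 − 26.56×9.5 = 127.2 kN·m.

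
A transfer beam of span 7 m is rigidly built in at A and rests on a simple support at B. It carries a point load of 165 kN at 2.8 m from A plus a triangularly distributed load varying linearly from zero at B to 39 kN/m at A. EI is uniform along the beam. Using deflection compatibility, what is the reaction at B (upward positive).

Release the roller at B. Primary structure: cantilever fixed at A.
Primary-structure tip deflection at B by superposition:
  point load 165 at a = 2.8: Pa²(3L − a)/(6EI) = 3924/EI
  triangular load, peak 39 at the fixed end: w₀L⁴/(30EI) = 3121/EI
  δ_0 = 7045/EI
Flexibility coefficient — unit upward force at B: δ_{BB} = L³/(3EI) = 114.3/EI.
The prop prevents deflection at B: R_B = δ_0/δ_{BB} = 7045/114.3 = 61.62 kN.

R_B = 61.62 kN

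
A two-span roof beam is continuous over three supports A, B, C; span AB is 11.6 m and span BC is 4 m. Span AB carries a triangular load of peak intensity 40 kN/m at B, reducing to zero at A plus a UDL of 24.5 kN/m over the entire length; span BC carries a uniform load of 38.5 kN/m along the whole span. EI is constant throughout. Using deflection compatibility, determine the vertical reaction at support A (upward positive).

R_A = 168.3 kN

Insert a hinge at B; M_B is the redundant, and each span becomes simply supported.
End slopes at the hinge B, treating each span as simply supported:
  span AB: triangular load, peak 40: w₀L³/(45EI) = 1387/EI
  span AB: UDL 24.5: wL³/(24EI) = 1593/EI
  span BC: UDL 38.5: wL³/(24EI) = 102.7/EI
  relative rotation θ_0 = (2981 + 102.7)/EI = 3084/EI
A unit hogging moment at B produces rotation L₁/(3EI) + L₂/(3EI) = 5.2/EI.
Slope continuity at B: θ_0 = M_B·5.2/EI, so M_B = 3084/5.2 = 593 kN·m (hogging).
Span AB, ΣM about A with M_B applied at B: R_B^{AB}·11.6 = 3442 + 593, so R_B^{AB} = 347.9 kN and R_A = 516.2 − 347.9 = 168.3 kN.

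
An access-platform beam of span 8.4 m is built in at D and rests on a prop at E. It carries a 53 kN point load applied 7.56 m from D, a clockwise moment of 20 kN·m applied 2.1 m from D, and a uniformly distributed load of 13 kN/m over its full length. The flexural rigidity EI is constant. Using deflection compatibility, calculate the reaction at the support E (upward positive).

R_E = 87.59 kN

Remove the prop at E; the released (primary) structure is a cantilever built in at D.
Downward deflection at the released point E due to the loads:
  point load 53 at a = 7.56: Pa²(3L − a)/(6EI) = 8906/EI
  clockwise couple 20 at a = 2.1: M₀a(2L − a)/(2EI) = 308.7/EI
  UDL 13: wL⁴/(8EI) = 8090/EI
  δ_0 = 17305/EI
Tip deflection under a unit load at E: L³/(3EI) = 197.6/EI.
The prop prevents deflection at E: R_E = δ_0/δ_{EE} = 17305/197.6 = 87.59 kN.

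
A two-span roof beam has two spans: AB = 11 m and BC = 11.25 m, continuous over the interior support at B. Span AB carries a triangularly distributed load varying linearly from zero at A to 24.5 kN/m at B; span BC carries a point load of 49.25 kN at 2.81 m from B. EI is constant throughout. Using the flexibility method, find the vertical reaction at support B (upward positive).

Insert a hinge at B; M_B is the redundant, and each span becomes simply supported.
Rotations at B on the released spans (each span's end-slope, ×1/EI):
  span AB: triangular load, peak 24.5: w₀L³/(45EI) = 724.7/EI
  span BC: point load 49.25 at a = 2.81: Pab(L + b)/(6LEI) = 340.7/EI
  relative rotation θ_0 = (724.7 + 340.7)/EI = 1065/EI
A unit hogging moment at B produces rotation L₁/(3EI) + L₂/(3EI) = 7.417/EI.
Slope continuity at B: θ_0 = M_B·7.417/EI, so M_B = 1065/7.417 = 143.6 kN·m (hogging).
Span AB, ΣM about A with M_B applied at B: R_B^{AB}·11 = 988.2 + 143.6, so R_B^{AB} = 102.9 kN and R_A = 134.8 − 102.9 = 31.86 kN.
Span BC, ΣM about C: R_B^{BC}·11.25 = 415.7 + 143.6, so R_B^{BC} = 49.72 kN and R_C = 49.25 − 49.72 = -0.467 kN.
R_B = 102.9 + 49.72 = 152.6 kN.

R_B = 152.6 kN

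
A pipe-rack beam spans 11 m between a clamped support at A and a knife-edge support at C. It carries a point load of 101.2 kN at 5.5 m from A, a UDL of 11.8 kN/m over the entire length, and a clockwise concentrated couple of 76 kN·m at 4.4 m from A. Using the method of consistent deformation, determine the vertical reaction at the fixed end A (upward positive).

R_A = 144.1 kN

Choose R_C as the redundant. The primary structure is the cantilever fixed at A.
Primary-structure tip deflection at C by superposition:
  point load 101.2 at a = 5.5: Pa²(3L − a)/(6EI) = 14031/EI
  UDL 11.8: wL⁴/(8EI) = 21595/EI
  clockwise couple 76 at a = 4.4: M₀a(2L − a)/(2EI) = 2943/EI
  δ_0 = 38569/EI
Tip deflection under a unit load at C: L³/(3EI) = 443.7/EI.
Compatibility at C: δ_0 − R_C·δ_{CC} = 0, so R_C = 38569/443.7 = 86.93 kN.
Vertical equilibrium: R_A = ΣP − R_C = 231 − 86.93 = 144.1 kN.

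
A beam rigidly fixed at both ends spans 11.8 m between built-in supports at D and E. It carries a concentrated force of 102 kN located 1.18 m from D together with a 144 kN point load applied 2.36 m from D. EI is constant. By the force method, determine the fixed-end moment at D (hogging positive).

M_D = 315 kN·m

Release both end moments; the primary structure is a simply-supported span DE with redundants M_D and M_E.
End rotations of the released simple span under the applied load (×1/EI):
  at D: point load 102 at a = 1.18: Pab(L + b)/(6LEI) = 404.8/EI
  at E: point load 102 at a = 1.18: Pab(L + a)/(6LEI) = 234.3/EI
  at D: point load 144 at a = 2.36: Pab(L + b)/(6LEI) = 962.4/EI
  at E: point load 144 at a = 2.36: Pab(L + a)/(6LEI) = 641.6/EI
  θ_D0 = 1367/EI,  θ_E0 = 876/EI
Flexibility coefficients: a unit moment at one end gives L/(3EI) there and L/(6EI) at the far end, so f₁₁ = f₂₂ = 3.933/EI and f₁₂ = f₂₁ = 1.967/EI.
Compatibility — zero rotation at each built-in end:
  3.933 M_D + 1.967 M_E = 1367
  1.967 M_D + 3.933 M_E = 876
Solving the pair gives M_D = 315 kN·m and M_E = 65.21 kN·m (hogging).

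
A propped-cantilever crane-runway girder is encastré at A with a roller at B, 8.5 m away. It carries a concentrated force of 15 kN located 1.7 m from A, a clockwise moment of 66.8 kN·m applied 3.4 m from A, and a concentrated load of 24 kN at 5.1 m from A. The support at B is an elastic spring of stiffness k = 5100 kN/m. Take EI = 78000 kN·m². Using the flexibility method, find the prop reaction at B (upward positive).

Take the reaction at B as the redundant and release it; the primary structure is a cantilever fixed at A.
Primary-structure tip deflection at B by superposition:
  point load 15 at a = 1.7: Pa²(3L − a)/(6EI) = 172/EI
  clockwise couple 66.8 at a = 3.4: M₀a(2L − a)/(2EI) = 1544/EI
  point load 24 at a = 5.1: Pa²(3L − a)/(6EI) = 2122/EI
  δ_0 = 3839/EI
Tip deflection under a unit load at B: L³/(3EI) = 204.7/EI.
With EI = 78000 kN·m²: δ_0 = 0.049215 m and δ_{BB} = 0.002624 m/kN.
Compatibility — the spring shortens by R_B/k under the reaction it provides: δ_0 − R_B·δ_{BB} = R_B/k. With 1/k = 0.000196 m/kN, R_B = δ_0 / (δ_{BB} + 1/k) = 0.049215 / (0.002624 + 0.000196) = 17.45 kN.

R_B = 17.45 kN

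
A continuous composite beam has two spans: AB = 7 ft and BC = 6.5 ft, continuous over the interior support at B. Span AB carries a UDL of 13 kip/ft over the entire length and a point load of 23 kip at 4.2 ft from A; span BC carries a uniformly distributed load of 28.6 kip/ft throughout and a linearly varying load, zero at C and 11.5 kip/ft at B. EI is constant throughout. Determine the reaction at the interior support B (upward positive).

R_B = 220.4 kip

Take M_B as the redundant. Released structure: two simple spans AB and BC with a hinge at B.
End slopes at the hinge B, treating each span as simply supported:
  span AB: UDL 13: wL³/(24EI) = 185.8/EI
  span AB: point load 23 at a = 4.2: Pab(L + a)/(6LEI) = 72.13/EI
  span BC: UDL 28.6: wL³/(24EI) = 327.3/EI
  span BC: triangular load, peak 11.5: w₀L³/(45EI) = 70.18/EI
  relative rotation θ_0 = (257.9 + 397.4)/EI = 655.4/EI
A unit hogging moment at B produces rotation L₁/(3EI) + L₂/(3EI) = 4.5/EI.
Slope continuity at B: θ_0 = M_B·4.5/EI, so M_B = 655.4/4.5 = 145.6 kip·ft (hogging).
Span AB, ΣM about A with M_B applied at B: R_B^{AB}·7 = 415.1 + 145.6, so R_B^{AB} = 80.11 kip and R_A = 114 − 80.11 = 33.89 kip.
Span BC, ΣM about C: R_B^{BC}·6.5 = 766.1 + 145.6, so R_B^{BC} = 140.3 kip and R_C = 223.3 − 140.3 = 83 kip.
R_B = 80.11 + 140.3 = 220.4 kip.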